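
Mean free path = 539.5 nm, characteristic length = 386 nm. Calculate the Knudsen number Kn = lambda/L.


Knudsen number Kn = lambda / L
Kn = 539.5 / 386
Kn = 1.3977

1.3977


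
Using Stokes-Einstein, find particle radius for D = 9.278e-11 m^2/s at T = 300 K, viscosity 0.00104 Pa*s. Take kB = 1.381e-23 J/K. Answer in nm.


Stokes-Einstein: R = kB*T / (6*pi*eta*D)
R = 1.381e-23 * 300 / (6 * pi * 0.00104 * 9.278e-11)
R = 2.27786e-09 m = 2.28 nm

2.28


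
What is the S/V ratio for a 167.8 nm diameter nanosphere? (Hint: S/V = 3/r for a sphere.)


Radius r = 167.8/2 = 83.9 nm
S/V = 3 / r = 3 / 83.9
S/V = 0.0358 nm^-1

0.0358


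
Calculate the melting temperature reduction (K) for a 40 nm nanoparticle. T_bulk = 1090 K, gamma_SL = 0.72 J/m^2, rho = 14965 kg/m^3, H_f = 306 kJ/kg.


Radius R = 40/2 = 20 nm = 2e-08 m
Convert H_f = 306 kJ/kg = 306000 J/kg
dT = 2 * gamma_SL * T_bulk / (rho * H_f * R)
dT = 2 * 0.72 * 1090 / (14965 * 306000 * 2e-08)
dT = 17.1 K

17.1


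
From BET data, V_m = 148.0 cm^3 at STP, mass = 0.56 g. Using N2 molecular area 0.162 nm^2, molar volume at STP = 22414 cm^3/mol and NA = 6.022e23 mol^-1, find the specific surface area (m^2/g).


Number of moles in monolayer = V_m / 22414 = 148.0 / 22414 = 0.00660302
Number of molecules = moles * NA = 0.00660302 * 6.022e23
SA = molecules * sigma / mass
SA = (148.0 / 22414) * 6.022e23 * 0.162e-18 / 0.56
SA = 1150.3 m^2/g

1150.3


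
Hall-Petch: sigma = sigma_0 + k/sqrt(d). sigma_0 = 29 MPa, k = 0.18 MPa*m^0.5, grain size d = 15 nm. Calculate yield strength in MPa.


d = 15 nm = 1.5e-08 m
sqrt(d) = 0.0001224745
Hall-Petch contribution = k / sqrt(d) = 0.18 / 0.0001224745 = 1469.7 MPa
sigma = sigma_0 + k/sqrt(d) = 29 + 1469.7 = 1498.7 MPa

1498.7


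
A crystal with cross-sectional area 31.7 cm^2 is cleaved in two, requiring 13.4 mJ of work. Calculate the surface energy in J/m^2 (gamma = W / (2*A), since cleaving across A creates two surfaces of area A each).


Convert: A = 31.7 cm^2 = 0.00317 m^2, W = 13.4 mJ = 0.0134 J
Cleaving exposes two faces of area A, so total new surface = 2*A and gamma = W / (2*A)
gamma = 0.0134 / (2 * 0.00317)
gamma = 2.114 J/m^2

2.114


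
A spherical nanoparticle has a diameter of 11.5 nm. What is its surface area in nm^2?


Radius r = 11.5/2 = 5.75 nm
Surface area SA = 4 * pi * r^2
SA = 4 * pi * (5.75)^2
SA = 415.48 nm^2

415.48


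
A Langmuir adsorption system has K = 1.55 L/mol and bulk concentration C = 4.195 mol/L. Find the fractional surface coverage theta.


Langmuir isotherm: theta = K*C / (1 + K*C)
K*C = 1.55 * 4.195 = 6.50225
theta = 6.50225 / (1 + 6.50225) = 6.50225 / 7.50225
theta = 0.8667

0.8667


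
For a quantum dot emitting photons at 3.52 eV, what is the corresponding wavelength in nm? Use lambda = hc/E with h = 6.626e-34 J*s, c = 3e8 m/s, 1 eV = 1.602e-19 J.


Convert energy: E = 3.52 eV = 3.52 * 1.602e-19 = 5.63904e-19 J
lambda = h*c / E = 6.626e-34 * 3e8 / 5.63904e-19
lambda = 3.52507e-07 m = 352.5 nm

352.5


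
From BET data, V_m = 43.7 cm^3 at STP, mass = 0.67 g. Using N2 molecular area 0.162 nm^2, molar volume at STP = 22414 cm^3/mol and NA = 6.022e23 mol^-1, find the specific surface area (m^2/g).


Number of moles in monolayer = V_m / 22414 = 43.7 / 22414 = 0.00194967
Number of molecules = moles * NA = 0.00194967 * 6.022e23
SA = molecules * sigma / mass
SA = (43.7 / 22414) * 6.022e23 * 0.162e-18 / 0.67
SA = 283.9 m^2/g

283.9


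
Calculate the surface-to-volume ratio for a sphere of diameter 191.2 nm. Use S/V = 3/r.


Radius r = 191.2/2 = 95.6 nm
S/V = 3 / r = 3 / 95.6
S/V = 0.0314 nm^-1

0.0314


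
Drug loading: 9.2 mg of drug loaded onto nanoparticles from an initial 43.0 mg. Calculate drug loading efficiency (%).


Drug loading efficiency = (drug loaded / drug initial) * 100
DLE = 9.2 / 43.0 * 100
DLE = 0.214 * 100
DLE = 21.4%

21.4


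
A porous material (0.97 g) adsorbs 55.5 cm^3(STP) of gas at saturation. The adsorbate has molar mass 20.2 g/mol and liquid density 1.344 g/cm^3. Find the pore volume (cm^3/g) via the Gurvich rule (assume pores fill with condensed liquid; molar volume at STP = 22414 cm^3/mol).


Moles adsorbed n = V_ads / 22414 = 55.5 / 22414 = 2.476131e-03 mol
Liquid volume V_liq = n * M / rho_liq = 2.476131e-03 * 20.2 / 1.344 = 0.03722 cm^3
Specific pore volume V_pore = V_liq / m_sample = 0.03722 / 0.97
V_pore = 0.0384 cm^3/g

0.0384


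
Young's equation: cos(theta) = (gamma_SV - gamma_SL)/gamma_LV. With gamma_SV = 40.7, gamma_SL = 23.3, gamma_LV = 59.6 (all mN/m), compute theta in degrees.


cos(theta) = (gamma_SV - gamma_SL) / gamma_LV
cos(theta) = (40.7 - 23.3) / 59.6
cos(theta) = 0.291946
theta = arccos(0.291946) = 73.03 degrees

73.03


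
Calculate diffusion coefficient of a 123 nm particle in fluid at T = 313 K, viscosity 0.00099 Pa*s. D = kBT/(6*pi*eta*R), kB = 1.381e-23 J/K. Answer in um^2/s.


Radius R = 123/2 = 61.5 nm = 6.15e-08 m
D = kB*T / (6*pi*eta*R)
D = 1.381e-23 * 313 / (6 * pi * 0.00099 * 6.15e-08)
D = 3.7664e-12 m^2/s = 3.766 um^2/s

3.766


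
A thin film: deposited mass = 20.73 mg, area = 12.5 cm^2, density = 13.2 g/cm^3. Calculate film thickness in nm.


Convert: m = 20.73 mg = 2.0730e-05 kg, A = 12.5 cm^2 = 1.2500e-03 m^2, rho = 13.2 g/cm^3 = 13200 kg/m^3
t = m / (A * rho)
t = 2.0730e-05 / (1.2500e-03 * 13200)
t = 1.2564e-06 m = 1256.4 nm

1256.4


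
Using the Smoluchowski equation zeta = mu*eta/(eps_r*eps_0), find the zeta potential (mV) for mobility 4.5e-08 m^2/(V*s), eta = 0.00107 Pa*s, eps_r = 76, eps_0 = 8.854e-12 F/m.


Smoluchowski equation: zeta = mu * eta / (eps_r * eps_0)
zeta = 4.5e-08 * 0.00107 / (76 * 8.854e-12)
zeta = 0.071556 V = 71.56 mV

71.56


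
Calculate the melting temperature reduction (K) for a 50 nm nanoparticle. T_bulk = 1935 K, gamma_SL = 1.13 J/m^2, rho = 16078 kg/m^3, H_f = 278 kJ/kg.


Radius R = 50/2 = 25 nm = 2.5e-08 m
Convert H_f = 278 kJ/kg = 278000 J/kg
dT = 2 * gamma_SL * T_bulk / (rho * H_f * R)
dT = 2 * 1.13 * 1935 / (16078 * 278000 * 2.5e-08)
dT = 39.1 K

39.1


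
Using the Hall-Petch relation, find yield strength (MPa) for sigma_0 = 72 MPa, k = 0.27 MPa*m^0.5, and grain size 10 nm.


d = 10 nm = 1e-08 m
sqrt(d) = 0.0001
Hall-Petch contribution = k / sqrt(d) = 0.27 / 0.0001 = 2700.0 MPa
sigma = sigma_0 + k/sqrt(d) = 72 + 2700.0 = 2772.0 MPa

2772.0


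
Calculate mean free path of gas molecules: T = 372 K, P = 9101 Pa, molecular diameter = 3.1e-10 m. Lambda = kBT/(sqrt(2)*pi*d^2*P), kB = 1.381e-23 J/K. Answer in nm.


Mean free path: lambda = kB*T / (sqrt(2) * pi * d^2 * P)
lambda = 1.381e-23 * 372 / (sqrt(2) * pi * (3.1e-10)^2 * 9101)
lambda = 1.32208e-06 m
lambda = 1322.08 nm

1322.08


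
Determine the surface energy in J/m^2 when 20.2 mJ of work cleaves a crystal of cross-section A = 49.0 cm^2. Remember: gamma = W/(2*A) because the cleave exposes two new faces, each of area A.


Convert: A = 49.0 cm^2 = 0.0049 m^2, W = 20.2 mJ = 0.0202 J
Cleaving exposes two faces of area A, so total new surface = 2*A and gamma = W / (2*A)
gamma = 0.0202 / (2 * 0.0049)
gamma = 2.061 J/m^2

2.061


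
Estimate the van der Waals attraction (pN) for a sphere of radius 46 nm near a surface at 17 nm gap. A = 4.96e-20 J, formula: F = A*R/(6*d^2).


Convert to SI: R = 46 nm = 4.6e-08 m, d = 17 nm = 1.7e-08 m
F = A * R / (6 * d^2)
F = 4.96e-20 * 4.6e-08 / (6 * (1.7e-08)^2)
F = 1.3158e-12 N = 1.316 pN

1.316


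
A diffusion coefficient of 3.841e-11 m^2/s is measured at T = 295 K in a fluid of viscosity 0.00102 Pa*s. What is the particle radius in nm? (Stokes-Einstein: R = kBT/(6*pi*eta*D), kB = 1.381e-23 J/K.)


Stokes-Einstein: R = kB*T / (6*pi*eta*D)
R = 1.381e-23 * 295 / (6 * pi * 0.00102 * 3.841e-11)
R = 5.51658e-09 m = 5.52 nm

5.52


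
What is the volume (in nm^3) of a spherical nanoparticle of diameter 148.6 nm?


Radius r = 148.6/2 = 74.3 nm
Volume V = (4/3) * pi * r^3
V = (4/3) * pi * (74.3)^3
V = 1718126.16 nm^3

1718126.16


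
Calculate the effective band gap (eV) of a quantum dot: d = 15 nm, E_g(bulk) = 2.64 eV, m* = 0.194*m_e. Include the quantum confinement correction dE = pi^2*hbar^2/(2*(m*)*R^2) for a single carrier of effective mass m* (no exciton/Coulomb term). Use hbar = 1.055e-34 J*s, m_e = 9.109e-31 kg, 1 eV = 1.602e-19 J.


Radius R = 15/2 nm = 7.5e-09 m
Confinement energy dE = pi^2 * hbar^2 / (2 * m_eff * m_e * R^2)
dE = pi^2 * (1.055e-34)^2 / (2 * 0.194 * 9.109e-31 * (7.5e-09)^2) J, divided by 1.602e-19 J/eV
dE = 0.0345 eV
Total band gap = E_g(bulk) + dE = 2.64 + 0.0345 = 2.6745 eV

2.6745


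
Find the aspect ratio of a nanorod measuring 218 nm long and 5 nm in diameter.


Aspect ratio AR = length / diameter
AR = 218 / 5
AR = 43.6

43.6


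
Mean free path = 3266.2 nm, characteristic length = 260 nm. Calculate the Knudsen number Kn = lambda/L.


Knudsen number Kn = lambda / L
Kn = 3266.2 / 260
Kn = 12.5623

12.5623


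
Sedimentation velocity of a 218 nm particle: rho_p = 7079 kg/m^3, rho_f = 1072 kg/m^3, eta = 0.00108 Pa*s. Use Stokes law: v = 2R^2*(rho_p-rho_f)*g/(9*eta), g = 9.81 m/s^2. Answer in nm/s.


Radius R = 218/2 nm = 1.09e-07 m
Density difference = 7079 - 1072 = 6007 kg/m^3
v = 2 * R^2 * (rho_p - rho_f) * g / (9 * eta)
v = 2 * (1.09e-07)^2 * 6007 * 9.81 / (9 * 0.00108)
v = 1.4406e-07 m/s = 144.06 nm/s

144.06


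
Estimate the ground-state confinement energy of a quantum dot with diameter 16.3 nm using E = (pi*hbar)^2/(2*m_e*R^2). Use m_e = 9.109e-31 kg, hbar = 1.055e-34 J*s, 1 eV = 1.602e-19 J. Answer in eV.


Radius R = 16.3/2 = 8.15 nm = 8.15e-09 m
E = (pi * 1.055e-34)^2 / (2 * 9.109e-31 * (8.15e-09)^2)
E(J) = 9.07797e-22
E = E(J) / 1.602e-19 = 0.0057 eV

0.0057


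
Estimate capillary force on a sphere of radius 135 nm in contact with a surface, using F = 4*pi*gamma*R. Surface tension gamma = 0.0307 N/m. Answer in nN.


Convert radius: R = 135 nm = 1.35e-07 m
F = 4 * pi * gamma * R
F = 4 * pi * 0.0307 * 1.35e-07
F = 5.20813e-08 N = 52.0813 nN

52.0813


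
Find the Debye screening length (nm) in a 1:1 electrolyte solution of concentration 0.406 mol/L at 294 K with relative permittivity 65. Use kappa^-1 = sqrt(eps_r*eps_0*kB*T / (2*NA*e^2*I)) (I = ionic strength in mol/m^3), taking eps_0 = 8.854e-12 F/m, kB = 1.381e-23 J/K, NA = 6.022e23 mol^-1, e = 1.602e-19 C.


Ionic strength I = 0.406 * 1^2 * 1000 = 406 mol/m^3
kappa^-1 = sqrt(65 * 8.854e-12 * 1.381e-23 * 294 / (2 * 6.022e23 * (1.602e-19)^2 * 406))
kappa^-1 = 0.432 nm

0.432


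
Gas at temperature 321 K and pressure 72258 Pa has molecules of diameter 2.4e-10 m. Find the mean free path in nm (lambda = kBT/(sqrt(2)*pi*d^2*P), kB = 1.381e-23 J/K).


Mean free path: lambda = kB*T / (sqrt(2) * pi * d^2 * P)
lambda = 1.381e-23 * 321 / (sqrt(2) * pi * (2.4e-10)^2 * 72258)
lambda = 2.39732e-07 m
lambda = 239.73 nm

239.73


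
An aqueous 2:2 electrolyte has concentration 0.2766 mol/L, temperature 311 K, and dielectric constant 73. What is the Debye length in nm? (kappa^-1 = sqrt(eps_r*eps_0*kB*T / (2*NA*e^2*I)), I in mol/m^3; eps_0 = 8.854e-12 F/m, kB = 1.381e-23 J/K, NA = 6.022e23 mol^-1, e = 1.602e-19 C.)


Ionic strength I = 0.2766 * 2^2 * 1000 = 1106.4 mol/m^3
kappa^-1 = sqrt(73 * 8.854e-12 * 1.381e-23 * 311 / (2 * 6.022e23 * (1.602e-19)^2 * 1106.4))
kappa^-1 = 0.285 nm

0.285


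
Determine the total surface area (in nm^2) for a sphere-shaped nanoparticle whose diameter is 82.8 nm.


Radius r = 82.8/2 = 41.4 nm
Surface area SA = 4 * pi * r^2
SA = 4 * pi * (41.4)^2
SA = 21538.26 nm^2

21538.26


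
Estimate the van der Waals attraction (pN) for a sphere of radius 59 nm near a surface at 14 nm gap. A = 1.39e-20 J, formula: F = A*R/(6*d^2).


Convert to SI: R = 59 nm = 5.9e-08 m, d = 14 nm = 1.4e-08 m
F = A * R / (6 * d^2)
F = 1.39e-20 * 5.9e-08 / (6 * (1.4e-08)^2)
F = 6.97364e-13 N = 0.697 pN

0.697


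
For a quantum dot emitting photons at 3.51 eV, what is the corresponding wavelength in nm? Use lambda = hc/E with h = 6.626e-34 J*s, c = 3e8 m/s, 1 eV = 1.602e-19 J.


Convert energy: E = 3.51 eV = 3.51 * 1.602e-19 = 5.62302e-19 J
lambda = h*c / E = 6.626e-34 * 3e8 / 5.62302e-19
lambda = 3.53511e-07 m = 353.5 nm

353.5


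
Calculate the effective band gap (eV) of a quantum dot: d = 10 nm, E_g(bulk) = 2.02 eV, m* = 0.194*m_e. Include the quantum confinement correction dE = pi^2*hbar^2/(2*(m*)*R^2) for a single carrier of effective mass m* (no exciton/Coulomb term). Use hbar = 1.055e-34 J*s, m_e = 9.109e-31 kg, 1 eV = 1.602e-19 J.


Radius R = 10/2 nm = 5e-09 m
Confinement energy dE = pi^2 * hbar^2 / (2 * m_eff * m_e * R^2)
dE = pi^2 * (1.055e-34)^2 / (2 * 0.194 * 9.109e-31 * (5e-09)^2) J, divided by 1.602e-19 J/eV
dE = 0.0776 eV
Total band gap = E_g(bulk) + dE = 2.02 + 0.0776 = 2.0976 eV

2.0976


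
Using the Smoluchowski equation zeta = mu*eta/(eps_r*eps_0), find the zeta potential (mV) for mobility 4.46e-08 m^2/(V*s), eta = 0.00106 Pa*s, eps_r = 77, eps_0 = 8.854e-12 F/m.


Smoluchowski equation: zeta = mu * eta / (eps_r * eps_0)
zeta = 4.46e-08 * 0.00106 / (77 * 8.854e-12)
zeta = 0.069344 V = 69.34 mV

69.34


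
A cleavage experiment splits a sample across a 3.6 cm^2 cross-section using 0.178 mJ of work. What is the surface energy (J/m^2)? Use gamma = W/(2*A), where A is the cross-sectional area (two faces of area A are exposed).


Convert: A = 3.6 cm^2 = 0.00036 m^2, W = 0.178 mJ = 0.000178 J
Cleaving exposes two faces of area A, so total new surface = 2*A and gamma = W / (2*A)
gamma = 0.000178 / (2 * 0.00036)
gamma = 0.247 J/m^2

0.247


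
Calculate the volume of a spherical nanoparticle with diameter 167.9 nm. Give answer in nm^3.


Radius r = 167.9/2 = 83.95 nm
Volume V = (4/3) * pi * r^3
V = (4/3) * pi * (83.95)^3
V = 2478281.93 nm^3

2478281.93


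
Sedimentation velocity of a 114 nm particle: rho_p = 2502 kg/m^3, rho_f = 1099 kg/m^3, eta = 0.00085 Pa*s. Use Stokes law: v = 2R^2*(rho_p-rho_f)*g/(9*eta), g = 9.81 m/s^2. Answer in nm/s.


Radius R = 114/2 nm = 5.7e-08 m
Density difference = 2502 - 1099 = 1403 kg/m^3
v = 2 * R^2 * (rho_p - rho_f) * g / (9 * eta)
v = 2 * (5.7e-08)^2 * 1403 * 9.81 / (9 * 0.00085)
v = 1.16908e-08 m/s = 11.6908 nm/s

11.6908


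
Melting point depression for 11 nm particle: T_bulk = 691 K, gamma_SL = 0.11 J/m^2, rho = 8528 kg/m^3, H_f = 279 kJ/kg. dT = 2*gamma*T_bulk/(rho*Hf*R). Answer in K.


Radius R = 11/2 = 5.5 nm = 5.5e-09 m
Convert H_f = 279 kJ/kg = 279000 J/kg
dT = 2 * gamma_SL * T_bulk / (rho * H_f * R)
dT = 2 * 0.11 * 691 / (8528 * 279000 * 5.5e-09)
dT = 11.6 K

11.6


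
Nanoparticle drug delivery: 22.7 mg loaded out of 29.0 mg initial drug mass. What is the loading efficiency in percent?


Drug loading efficiency = (drug loaded / drug initial) * 100
DLE = 22.7 / 29.0 * 100
DLE = 0.7828 * 100
DLE = 78.28%

78.28


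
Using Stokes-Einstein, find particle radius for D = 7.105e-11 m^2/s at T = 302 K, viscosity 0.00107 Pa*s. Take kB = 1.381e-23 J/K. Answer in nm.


Stokes-Einstein: R = kB*T / (6*pi*eta*D)
R = 1.381e-23 * 302 / (6 * pi * 0.00107 * 7.105e-11)
R = 2.91039e-09 m = 2.91 nm

2.91


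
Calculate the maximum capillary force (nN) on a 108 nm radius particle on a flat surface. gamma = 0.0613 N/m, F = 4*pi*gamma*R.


Convert radius: R = 108 nm = 1.08e-07 m
F = 4 * pi * gamma * R
F = 4 * pi * 0.0613 * 1.08e-07
F = 8.31944e-08 N = 83.1944 nN

83.1944


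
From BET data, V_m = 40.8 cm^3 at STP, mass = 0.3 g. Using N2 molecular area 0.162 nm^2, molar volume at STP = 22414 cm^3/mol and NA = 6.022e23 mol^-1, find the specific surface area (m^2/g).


Number of moles in monolayer = V_m / 22414 = 40.8 / 22414 = 0.00182029
Number of molecules = moles * NA = 0.00182029 * 6.022e23
SA = molecules * sigma / mass
SA = (40.8 / 22414) * 6.022e23 * 0.162e-18 / 0.3
SA = 591.9 m^2/g

591.9


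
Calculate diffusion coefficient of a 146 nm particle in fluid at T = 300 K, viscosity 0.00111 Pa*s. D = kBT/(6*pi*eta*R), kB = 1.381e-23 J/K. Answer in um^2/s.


Radius R = 146/2 = 73 nm = 7.3e-08 m
D = kB*T / (6*pi*eta*R)
D = 1.381e-23 * 300 / (6 * pi * 0.00111 * 7.3e-08)
D = 2.71249e-12 m^2/s = 2.712 um^2/s

2.712


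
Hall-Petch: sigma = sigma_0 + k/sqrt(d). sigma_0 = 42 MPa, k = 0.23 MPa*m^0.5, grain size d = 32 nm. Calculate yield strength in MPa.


d = 32 nm = 3.2e-08 m
sqrt(d) = 0.0001788854
Hall-Petch contribution = k / sqrt(d) = 0.23 / 0.0001788854 = 1285.7 MPa
sigma = sigma_0 + k/sqrt(d) = 42 + 1285.7 = 1327.7 MPa

1327.7


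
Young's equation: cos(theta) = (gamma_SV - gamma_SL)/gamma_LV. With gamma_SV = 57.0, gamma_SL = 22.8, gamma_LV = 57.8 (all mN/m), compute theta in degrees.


cos(theta) = (gamma_SV - gamma_SL) / gamma_LV
cos(theta) = (57.0 - 22.8) / 57.8
cos(theta) = 0.591696
theta = arccos(0.591696) = 53.72 degrees

53.72


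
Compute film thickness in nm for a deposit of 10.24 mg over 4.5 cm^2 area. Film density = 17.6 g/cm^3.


Convert: m = 10.24 mg = 1.0240e-05 kg, A = 4.5 cm^2 = 4.5000e-04 m^2, rho = 17.6 g/cm^3 = 17600 kg/m^3
t = m / (A * rho)
t = 1.0240e-05 / (4.5000e-04 * 17600)
t = 1.2929e-06 m = 1292.9 nm

1292.9


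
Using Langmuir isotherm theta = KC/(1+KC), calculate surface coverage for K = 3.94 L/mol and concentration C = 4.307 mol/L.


Langmuir isotherm: theta = K*C / (1 + K*C)
K*C = 3.94 * 4.307 = 16.96958
theta = 16.96958 / (1 + 16.96958) = 16.96958 / 17.96958
theta = 0.9444

0.9444


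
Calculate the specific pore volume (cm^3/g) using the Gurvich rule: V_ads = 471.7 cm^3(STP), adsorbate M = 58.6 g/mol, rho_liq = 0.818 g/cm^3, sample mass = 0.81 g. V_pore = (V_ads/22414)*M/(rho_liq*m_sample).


Moles adsorbed n = V_ads / 22414 = 471.7 / 22414 = 2.104488e-02 mol
Liquid volume V_liq = n * M / rho_liq = 2.104488e-02 * 58.6 / 0.818 = 1.50762 cm^3
Specific pore volume V_pore = V_liq / m_sample = 1.50762 / 0.81
V_pore = 1.8613 cm^3/g

1.8613


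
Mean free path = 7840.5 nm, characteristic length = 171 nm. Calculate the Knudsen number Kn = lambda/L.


Knudsen number Kn = lambda / L
Kn = 7840.5 / 171
Kn = 45.8509

45.8509


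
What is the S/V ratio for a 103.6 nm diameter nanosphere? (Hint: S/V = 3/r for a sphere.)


Radius r = 103.6/2 = 51.8 nm
S/V = 3 / r = 3 / 51.8
S/V = 0.0579 nm^-1

0.0579


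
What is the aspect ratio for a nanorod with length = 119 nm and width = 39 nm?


Aspect ratio AR = length / diameter
AR = 119 / 39
AR = 3.05

3.05


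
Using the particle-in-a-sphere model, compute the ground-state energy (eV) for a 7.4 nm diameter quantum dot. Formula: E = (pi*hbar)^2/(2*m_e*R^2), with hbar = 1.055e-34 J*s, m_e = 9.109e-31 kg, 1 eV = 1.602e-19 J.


Radius R = 7.4/2 = 3.7 nm = 3.7e-09 m
E = (pi * 1.055e-34)^2 / (2 * 9.109e-31 * (3.7e-09)^2)
E(J) = 4.40454e-21
E = E(J) / 1.602e-19 = 0.0275 eV

0.0275


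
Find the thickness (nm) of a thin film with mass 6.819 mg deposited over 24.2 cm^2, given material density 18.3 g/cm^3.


Convert: m = 6.819 mg = 6.8190e-06 kg, A = 24.2 cm^2 = 2.4200e-03 m^2, rho = 18.3 g/cm^3 = 18300 kg/m^3
t = m / (A * rho)
t = 6.8190e-06 / (2.4200e-03 * 18300)
t = 1.5398e-07 m = 154.0 nm

154.0


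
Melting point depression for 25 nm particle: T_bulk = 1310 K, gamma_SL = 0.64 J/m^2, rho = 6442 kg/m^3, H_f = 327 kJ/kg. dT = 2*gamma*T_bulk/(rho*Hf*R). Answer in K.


Radius R = 25/2 = 12.5 nm = 1.25e-08 m
Convert H_f = 327 kJ/kg = 327000 J/kg
dT = 2 * gamma_SL * T_bulk / (rho * H_f * R)
dT = 2 * 0.64 * 1310 / (6442 * 327000 * 1.25e-08)
dT = 63.7 K

63.7


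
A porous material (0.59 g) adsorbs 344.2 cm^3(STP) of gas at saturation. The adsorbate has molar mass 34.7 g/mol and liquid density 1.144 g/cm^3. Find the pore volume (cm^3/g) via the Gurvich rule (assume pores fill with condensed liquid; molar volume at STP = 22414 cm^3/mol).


Moles adsorbed n = V_ads / 22414 = 344.2 / 22414 = 1.535647e-02 mol
Liquid volume V_liq = n * M / rho_liq = 1.535647e-02 * 34.7 / 1.144 = 0.46580 cm^3
Specific pore volume V_pore = V_liq / m_sample = 0.46580 / 0.59
V_pore = 0.7895 cm^3/g

0.7895


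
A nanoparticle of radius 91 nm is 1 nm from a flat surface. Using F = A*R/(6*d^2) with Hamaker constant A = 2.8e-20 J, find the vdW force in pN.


Convert to SI: R = 91 nm = 9.1e-08 m, d = 1 nm = 1e-09 m
F = A * R / (6 * d^2)
F = 2.8e-20 * 9.1e-08 / (6 * (1e-09)^2)
F = 4.24667e-10 N = 424.667 pN

424.667


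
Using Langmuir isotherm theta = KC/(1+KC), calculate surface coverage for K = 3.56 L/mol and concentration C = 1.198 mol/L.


Langmuir isotherm: theta = K*C / (1 + K*C)
K*C = 3.56 * 1.198 = 4.26488
theta = 4.26488 / (1 + 4.26488) = 4.26488 / 5.26488
theta = 0.8101

0.8101


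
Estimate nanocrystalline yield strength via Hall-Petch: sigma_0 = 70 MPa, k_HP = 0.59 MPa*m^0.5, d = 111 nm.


d = 111 nm = 1.11e-07 m
sqrt(d) = 0.0003331666
Hall-Petch contribution = k / sqrt(d) = 0.59 / 0.0003331666 = 1770.9 MPa
sigma = sigma_0 + k/sqrt(d) = 70 + 1770.9 = 1840.9 MPa

1840.9


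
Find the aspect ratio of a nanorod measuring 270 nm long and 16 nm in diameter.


Aspect ratio AR = length / diameter
AR = 270 / 16
AR = 16.88

16.88


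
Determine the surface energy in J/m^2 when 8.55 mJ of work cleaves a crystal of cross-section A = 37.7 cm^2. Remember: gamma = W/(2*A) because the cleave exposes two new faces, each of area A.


Convert: A = 37.7 cm^2 = 0.00377 m^2, W = 8.55 mJ = 0.00855 J
Cleaving exposes two faces of area A, so total new surface = 2*A and gamma = W / (2*A)
gamma = 0.00855 / (2 * 0.00377)
gamma = 1.134 J/m^2

1.134


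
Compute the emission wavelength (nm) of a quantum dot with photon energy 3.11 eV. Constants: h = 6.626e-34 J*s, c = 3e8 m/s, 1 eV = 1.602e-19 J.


Convert energy: E = 3.11 eV = 3.11 * 1.602e-19 = 4.98222e-19 J
lambda = h*c / E = 6.626e-34 * 3e8 / 4.98222e-19
lambda = 3.98979e-07 m = 399.0 nm

399.0


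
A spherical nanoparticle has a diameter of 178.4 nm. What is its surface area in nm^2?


Radius r = 178.4/2 = 89.2 nm
Surface area SA = 4 * pi * r^2
SA = 4 * pi * (89.2)^2
SA = 99986.09 nm^2

99986.09


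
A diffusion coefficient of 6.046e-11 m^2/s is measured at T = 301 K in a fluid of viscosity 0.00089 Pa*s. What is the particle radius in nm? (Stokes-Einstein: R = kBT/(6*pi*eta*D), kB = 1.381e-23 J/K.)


Stokes-Einstein: R = kB*T / (6*pi*eta*D)
R = 1.381e-23 * 301 / (6 * pi * 0.00089 * 6.046e-11)
R = 4.09827e-09 m = 4.1 nm

4.1


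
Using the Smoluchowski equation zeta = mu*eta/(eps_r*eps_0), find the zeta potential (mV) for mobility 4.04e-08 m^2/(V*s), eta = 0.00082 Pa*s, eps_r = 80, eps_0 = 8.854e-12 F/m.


Smoluchowski equation: zeta = mu * eta / (eps_r * eps_0)
zeta = 4.04e-08 * 0.00082 / (80 * 8.854e-12)
zeta = 0.04677 V = 46.77 mV

46.77


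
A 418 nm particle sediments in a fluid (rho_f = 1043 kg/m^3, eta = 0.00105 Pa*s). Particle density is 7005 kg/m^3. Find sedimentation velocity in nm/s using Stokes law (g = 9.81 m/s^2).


Radius R = 418/2 nm = 2.09e-07 m
Density difference = 7005 - 1043 = 5962 kg/m^3
v = 2 * R^2 * (rho_p - rho_f) * g / (9 * eta)
v = 2 * (2.09e-07)^2 * 5962 * 9.81 / (9 * 0.00105)
v = 5.40694e-07 m/s = 540.6942 nm/s

540.6942


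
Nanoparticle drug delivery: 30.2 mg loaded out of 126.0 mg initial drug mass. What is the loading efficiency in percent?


Drug loading efficiency = (drug loaded / drug initial) * 100
DLE = 30.2 / 126.0 * 100
DLE = 0.2397 * 100
DLE = 23.97%

23.97


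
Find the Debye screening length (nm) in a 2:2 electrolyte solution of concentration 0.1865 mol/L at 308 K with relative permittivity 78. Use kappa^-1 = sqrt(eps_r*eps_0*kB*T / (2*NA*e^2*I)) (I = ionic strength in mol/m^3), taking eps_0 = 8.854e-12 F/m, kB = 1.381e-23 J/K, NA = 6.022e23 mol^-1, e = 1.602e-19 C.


Ionic strength I = 0.1865 * 2^2 * 1000 = 746 mol/m^3
kappa^-1 = sqrt(78 * 8.854e-12 * 1.381e-23 * 308 / (2 * 6.022e23 * (1.602e-19)^2 * 746))
kappa^-1 = 0.357 nm

0.357


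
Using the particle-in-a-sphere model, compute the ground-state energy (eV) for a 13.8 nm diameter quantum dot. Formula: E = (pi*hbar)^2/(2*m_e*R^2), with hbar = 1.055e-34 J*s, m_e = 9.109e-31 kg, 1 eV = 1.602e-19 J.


Radius R = 13.8/2 = 6.9 nm = 6.9e-09 m
E = (pi * 1.055e-34)^2 / (2 * 9.109e-31 * (6.9e-09)^2)
E(J) = 1.2665e-21
E = E(J) / 1.602e-19 = 0.0079 eV

0.0079


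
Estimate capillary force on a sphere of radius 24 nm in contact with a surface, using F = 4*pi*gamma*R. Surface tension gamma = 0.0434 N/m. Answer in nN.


Convert radius: R = 24 nm = 2.4e-08 m
F = 4 * pi * gamma * R
F = 4 * pi * 0.0434 * 2.4e-08
F = 1.30891e-08 N = 13.0891 nN

13.0891


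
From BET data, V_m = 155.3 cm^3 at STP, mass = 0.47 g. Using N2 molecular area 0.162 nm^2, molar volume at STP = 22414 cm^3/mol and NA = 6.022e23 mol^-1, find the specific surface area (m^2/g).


Number of moles in monolayer = V_m / 22414 = 155.3 / 22414 = 0.00692871
Number of molecules = moles * NA = 0.00692871 * 6.022e23
SA = molecules * sigma / mass
SA = (155.3 / 22414) * 6.022e23 * 0.162e-18 / 0.47
SA = 1438.2 m^2/g

1438.2


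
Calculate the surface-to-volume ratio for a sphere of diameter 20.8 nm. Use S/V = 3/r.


Radius r = 20.8/2 = 10.4 nm
S/V = 3 / r = 3 / 10.4
S/V = 0.2885 nm^-1

0.2885


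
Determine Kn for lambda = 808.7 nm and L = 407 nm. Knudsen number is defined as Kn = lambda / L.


Knudsen number Kn = lambda / L
Kn = 808.7 / 407
Kn = 1.987

1.987


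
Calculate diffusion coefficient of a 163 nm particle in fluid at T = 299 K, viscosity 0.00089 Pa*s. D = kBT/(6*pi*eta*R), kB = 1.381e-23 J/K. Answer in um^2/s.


Radius R = 163/2 = 81.5 nm = 8.15e-08 m
D = kB*T / (6*pi*eta*R)
D = 1.381e-23 * 299 / (6 * pi * 0.00089 * 8.15e-08)
D = 3.02006e-12 m^2/s = 3.02 um^2/s

3.02


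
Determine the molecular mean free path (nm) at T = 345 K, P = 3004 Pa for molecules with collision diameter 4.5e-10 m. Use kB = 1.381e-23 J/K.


Mean free path: lambda = kB*T / (sqrt(2) * pi * d^2 * P)
lambda = 1.381e-23 * 345 / (sqrt(2) * pi * (4.5e-10)^2 * 3004)
lambda = 1.76288e-06 m
lambda = 1762.88 nm

1762.88


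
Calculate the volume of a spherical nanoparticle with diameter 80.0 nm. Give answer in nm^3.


Radius r = 80.0/2 = 40 nm
Volume V = (4/3) * pi * r^3
V = (4/3) * pi * (40)^3
V = 268082.57 nm^3

268082.57


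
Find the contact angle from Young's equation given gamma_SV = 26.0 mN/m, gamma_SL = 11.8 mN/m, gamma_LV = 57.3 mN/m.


cos(theta) = (gamma_SV - gamma_SL) / gamma_LV
cos(theta) = (26.0 - 11.8) / 57.3
cos(theta) = 0.247818
theta = arccos(0.247818) = 75.65 degrees

75.65


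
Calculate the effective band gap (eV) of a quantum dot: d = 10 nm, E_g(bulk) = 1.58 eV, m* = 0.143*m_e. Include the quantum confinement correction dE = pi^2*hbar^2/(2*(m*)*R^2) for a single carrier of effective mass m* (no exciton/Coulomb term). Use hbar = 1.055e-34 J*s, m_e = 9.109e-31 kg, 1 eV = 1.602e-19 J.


Radius R = 10/2 nm = 5e-09 m
Confinement energy dE = pi^2 * hbar^2 / (2 * m_eff * m_e * R^2)
dE = pi^2 * (1.055e-34)^2 / (2 * 0.143 * 9.109e-31 * (5e-09)^2) J, divided by 1.602e-19 J/eV
dE = 0.1053 eV
Total band gap = E_g(bulk) + dE = 1.58 + 0.1053 = 1.6853 eV

1.6853


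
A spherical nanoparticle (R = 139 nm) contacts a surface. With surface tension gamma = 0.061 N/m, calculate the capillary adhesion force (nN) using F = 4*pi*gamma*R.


Convert radius: R = 139 nm = 1.39e-07 m
F = 4 * pi * gamma * R
F = 4 * pi * 0.061 * 1.39e-07
F = 1.0655e-07 N = 106.5503 nN

106.5503


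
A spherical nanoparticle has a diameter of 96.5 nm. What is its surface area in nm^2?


Radius r = 96.5/2 = 48.25 nm
Surface area SA = 4 * pi * r^2
SA = 4 * pi * (48.25)^2
SA = 29255.3 nm^2

29255.3


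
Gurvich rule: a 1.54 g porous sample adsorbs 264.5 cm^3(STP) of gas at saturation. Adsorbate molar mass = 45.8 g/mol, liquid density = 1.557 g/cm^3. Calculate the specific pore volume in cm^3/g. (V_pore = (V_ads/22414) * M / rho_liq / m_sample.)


Moles adsorbed n = V_ads / 22414 = 264.5 / 22414 = 1.180066e-02 mol
Liquid volume V_liq = n * M / rho_liq = 1.180066e-02 * 45.8 / 1.557 = 0.34712 cm^3
Specific pore volume V_pore = V_liq / m_sample = 0.34712 / 1.54
V_pore = 0.2254 cm^3/g

0.2254


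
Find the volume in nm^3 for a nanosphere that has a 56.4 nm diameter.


Radius r = 56.4/2 = 28.2 nm
Volume V = (4/3) * pi * r^3
V = (4/3) * pi * (28.2)^3
V = 93936.84 nm^3

93936.84


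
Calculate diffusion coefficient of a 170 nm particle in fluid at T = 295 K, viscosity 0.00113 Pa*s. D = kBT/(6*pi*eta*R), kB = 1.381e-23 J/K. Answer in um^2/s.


Radius R = 170/2 = 85 nm = 8.5e-08 m
D = kB*T / (6*pi*eta*R)
D = 1.381e-23 * 295 / (6 * pi * 0.00113 * 8.5e-08)
D = 2.25018e-12 m^2/s = 2.25 um^2/s

2.25


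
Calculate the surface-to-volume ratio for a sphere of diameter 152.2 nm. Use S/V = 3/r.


Radius r = 152.2/2 = 76.1 nm
S/V = 3 / r = 3 / 76.1
S/V = 0.0394 nm^-1

0.0394


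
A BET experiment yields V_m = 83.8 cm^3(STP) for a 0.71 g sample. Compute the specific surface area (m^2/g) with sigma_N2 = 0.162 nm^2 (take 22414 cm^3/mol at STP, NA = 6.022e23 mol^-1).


Number of moles in monolayer = V_m / 22414 = 83.8 / 22414 = 0.00373873
Number of molecules = moles * NA = 0.00373873 * 6.022e23
SA = molecules * sigma / mass
SA = (83.8 / 22414) * 6.022e23 * 0.162e-18 / 0.71
SA = 513.7 m^2/g

513.7


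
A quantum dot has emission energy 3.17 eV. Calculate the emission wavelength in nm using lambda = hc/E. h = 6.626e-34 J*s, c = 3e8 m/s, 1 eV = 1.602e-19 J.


Convert energy: E = 3.17 eV = 3.17 * 1.602e-19 = 5.07834e-19 J
lambda = h*c / E = 6.626e-34 * 3e8 / 5.07834e-19
lambda = 3.91427e-07 m = 391.4 nm

391.4


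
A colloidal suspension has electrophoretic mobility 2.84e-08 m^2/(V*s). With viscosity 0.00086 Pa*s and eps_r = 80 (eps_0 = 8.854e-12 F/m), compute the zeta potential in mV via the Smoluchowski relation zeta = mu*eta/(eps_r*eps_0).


Smoluchowski equation: zeta = mu * eta / (eps_r * eps_0)
zeta = 2.84e-08 * 0.00086 / (80 * 8.854e-12)
zeta = 0.034482 V = 34.48 mV

34.48


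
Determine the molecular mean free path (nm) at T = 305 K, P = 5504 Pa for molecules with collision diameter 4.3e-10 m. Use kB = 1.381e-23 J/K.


Mean free path: lambda = kB*T / (sqrt(2) * pi * d^2 * P)
lambda = 1.381e-23 * 305 / (sqrt(2) * pi * (4.3e-10)^2 * 5504)
lambda = 9.31565e-07 m
lambda = 931.57 nm

931.57


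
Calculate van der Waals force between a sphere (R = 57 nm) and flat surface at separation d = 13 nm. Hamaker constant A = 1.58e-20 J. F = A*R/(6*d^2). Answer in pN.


Convert to SI: R = 57 nm = 5.7e-08 m, d = 13 nm = 1.3e-08 m
F = A * R / (6 * d^2)
F = 1.58e-20 * 5.7e-08 / (6 * (1.3e-08)^2)
F = 8.88166e-13 N = 0.888 pN

0.888


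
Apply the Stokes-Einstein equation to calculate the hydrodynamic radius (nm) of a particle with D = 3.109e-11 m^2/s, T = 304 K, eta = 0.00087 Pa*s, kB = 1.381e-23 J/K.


Stokes-Einstein: R = kB*T / (6*pi*eta*D)
R = 1.381e-23 * 304 / (6 * pi * 0.00087 * 3.109e-11)
R = 8.23429e-09 m = 8.23 nm

8.23


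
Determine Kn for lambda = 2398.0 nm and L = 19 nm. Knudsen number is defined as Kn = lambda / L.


Knudsen number Kn = lambda / L
Kn = 2398.0 / 19
Kn = 126.2105

126.2105


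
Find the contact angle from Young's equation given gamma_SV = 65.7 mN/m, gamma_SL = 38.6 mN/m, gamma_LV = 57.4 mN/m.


cos(theta) = (gamma_SV - gamma_SL) / gamma_LV
cos(theta) = (65.7 - 38.6) / 57.4
cos(theta) = 0.472125
theta = arccos(0.472125) = 61.83 degrees

61.83


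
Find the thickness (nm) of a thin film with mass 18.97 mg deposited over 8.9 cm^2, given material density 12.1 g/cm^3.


Convert: m = 18.97 mg = 1.8970e-05 kg, A = 8.9 cm^2 = 8.9000e-04 m^2, rho = 12.1 g/cm^3 = 12100 kg/m^3
t = m / (A * rho)
t = 1.8970e-05 / (8.9000e-04 * 12100)
t = 1.7615e-06 m = 1761.5 nm

1761.5


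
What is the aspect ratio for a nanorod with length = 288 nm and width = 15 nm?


Aspect ratio AR = length / diameter
AR = 288 / 15
AR = 19.2

19.2


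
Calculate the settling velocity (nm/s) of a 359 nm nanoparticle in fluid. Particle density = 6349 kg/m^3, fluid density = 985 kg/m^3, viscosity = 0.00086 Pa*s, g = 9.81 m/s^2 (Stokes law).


Radius R = 359/2 nm = 1.795e-07 m
Density difference = 6349 - 985 = 5364 kg/m^3
v = 2 * R^2 * (rho_p - rho_f) * g / (9 * eta)
v = 2 * (1.795e-07)^2 * 5364 * 9.81 / (9 * 0.00086)
v = 4.38102e-07 m/s = 438.1025 nm/s

438.1025


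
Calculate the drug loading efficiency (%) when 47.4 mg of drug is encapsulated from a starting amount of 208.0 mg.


Drug loading efficiency = (drug loaded / drug initial) * 100
DLE = 47.4 / 208.0 * 100
DLE = 0.2279 * 100
DLE = 22.79%

22.79


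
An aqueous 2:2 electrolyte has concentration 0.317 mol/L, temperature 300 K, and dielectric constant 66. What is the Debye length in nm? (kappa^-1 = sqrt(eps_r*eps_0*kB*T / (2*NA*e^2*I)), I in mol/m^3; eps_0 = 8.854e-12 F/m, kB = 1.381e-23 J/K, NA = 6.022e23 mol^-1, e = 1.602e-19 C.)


Ionic strength I = 0.317 * 2^2 * 1000 = 1268 mol/m^3
kappa^-1 = sqrt(66 * 8.854e-12 * 1.381e-23 * 300 / (2 * 6.022e23 * (1.602e-19)^2 * 1268))
kappa^-1 = 0.249 nm

0.249


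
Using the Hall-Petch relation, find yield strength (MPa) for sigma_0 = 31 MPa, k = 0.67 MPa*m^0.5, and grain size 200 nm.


d = 200 nm = 2e-07 m
sqrt(d) = 0.0004472136
Hall-Petch contribution = k / sqrt(d) = 0.67 / 0.0004472136 = 1498.2 MPa
sigma = sigma_0 + k/sqrt(d) = 31 + 1498.2 = 1529.2 MPa

1529.2


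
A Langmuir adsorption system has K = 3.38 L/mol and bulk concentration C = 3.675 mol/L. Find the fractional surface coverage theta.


Langmuir isotherm: theta = K*C / (1 + K*C)
K*C = 3.38 * 3.675 = 12.4215
theta = 12.4215 / (1 + 12.4215) = 12.4215 / 13.4215
theta = 0.9255

0.9255


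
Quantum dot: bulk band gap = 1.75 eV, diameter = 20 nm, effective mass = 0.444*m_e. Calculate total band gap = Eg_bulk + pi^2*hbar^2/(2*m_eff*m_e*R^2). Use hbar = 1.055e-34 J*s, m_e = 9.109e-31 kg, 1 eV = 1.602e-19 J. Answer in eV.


Radius R = 20/2 nm = 1e-08 m
Confinement energy dE = pi^2 * hbar^2 / (2 * m_eff * m_e * R^2)
dE = pi^2 * (1.055e-34)^2 / (2 * 0.444 * 9.109e-31 * (1e-08)^2) J, divided by 1.602e-19 J/eV
dE = 0.0085 eV
Total band gap = E_g(bulk) + dE = 1.75 + 0.0085 = 1.7585 eV

1.7585


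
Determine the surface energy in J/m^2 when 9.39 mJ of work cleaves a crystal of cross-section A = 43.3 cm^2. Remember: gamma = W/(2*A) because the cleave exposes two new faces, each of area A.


Convert: A = 43.3 cm^2 = 0.00433 m^2, W = 9.39 mJ = 0.00939 J
Cleaving exposes two faces of area A, so total new surface = 2*A and gamma = W / (2*A)
gamma = 0.00939 / (2 * 0.00433)
gamma = 1.084 J/m^2

1.084


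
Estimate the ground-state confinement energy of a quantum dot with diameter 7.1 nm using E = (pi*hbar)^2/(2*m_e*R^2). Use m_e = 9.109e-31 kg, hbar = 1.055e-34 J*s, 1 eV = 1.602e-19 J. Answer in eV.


Radius R = 7.1/2 = 3.55 nm = 3.55e-09 m
E = (pi * 1.055e-34)^2 / (2 * 9.109e-31 * (3.55e-09)^2)
E(J) = 4.78462e-21
E = E(J) / 1.602e-19 = 0.0299 eV

0.0299


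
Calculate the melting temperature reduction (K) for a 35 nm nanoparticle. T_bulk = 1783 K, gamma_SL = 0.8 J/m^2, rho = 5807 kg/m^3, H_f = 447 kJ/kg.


Radius R = 35/2 = 17.5 nm = 1.75e-08 m
Convert H_f = 447 kJ/kg = 447000 J/kg
dT = 2 * gamma_SL * T_bulk / (rho * H_f * R)
dT = 2 * 0.8 * 1783 / (5807 * 447000 * 1.75e-08)
dT = 62.8 K

62.8


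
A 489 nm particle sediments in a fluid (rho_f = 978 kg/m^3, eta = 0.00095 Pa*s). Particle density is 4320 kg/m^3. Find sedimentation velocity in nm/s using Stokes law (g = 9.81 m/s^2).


Radius R = 489/2 nm = 2.445e-07 m
Density difference = 4320 - 978 = 3342 kg/m^3
v = 2 * R^2 * (rho_p - rho_f) * g / (9 * eta)
v = 2 * (2.445e-07)^2 * 3342 * 9.81 / (9 * 0.00095)
v = 4.58455e-07 m/s = 458.4554 nm/s

458.4554


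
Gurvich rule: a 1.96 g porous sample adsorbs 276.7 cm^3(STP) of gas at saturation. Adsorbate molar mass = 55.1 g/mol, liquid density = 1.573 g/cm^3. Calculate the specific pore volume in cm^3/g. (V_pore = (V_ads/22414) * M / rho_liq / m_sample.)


Moles adsorbed n = V_ads / 22414 = 276.7 / 22414 = 1.234496e-02 mol
Liquid volume V_liq = n * M / rho_liq = 1.234496e-02 * 55.1 / 1.573 = 0.43243 cm^3
Specific pore volume V_pore = V_liq / m_sample = 0.43243 / 1.96
V_pore = 0.2206 cm^3/g

0.2206


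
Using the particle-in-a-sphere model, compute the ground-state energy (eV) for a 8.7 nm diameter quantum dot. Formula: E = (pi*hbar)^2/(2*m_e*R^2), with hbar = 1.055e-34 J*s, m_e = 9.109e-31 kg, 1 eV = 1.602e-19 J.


Radius R = 8.7/2 = 4.35 nm = 4.35e-09 m
E = (pi * 1.055e-34)^2 / (2 * 9.109e-31 * (4.35e-09)^2)
E(J) = 3.18658e-21
E = E(J) / 1.602e-19 = 0.0199 eV

0.0199


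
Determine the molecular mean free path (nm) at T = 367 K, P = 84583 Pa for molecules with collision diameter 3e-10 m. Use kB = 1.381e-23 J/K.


Mean free path: lambda = kB*T / (sqrt(2) * pi * d^2 * P)
lambda = 1.381e-23 * 367 / (sqrt(2) * pi * (3e-10)^2 * 84583)
lambda = 1.49854e-07 m
lambda = 149.85 nm

149.85


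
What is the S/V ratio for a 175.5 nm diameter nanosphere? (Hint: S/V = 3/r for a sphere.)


Radius r = 175.5/2 = 87.75 nm
S/V = 3 / r = 3 / 87.75
S/V = 0.0342 nm^-1

0.0342


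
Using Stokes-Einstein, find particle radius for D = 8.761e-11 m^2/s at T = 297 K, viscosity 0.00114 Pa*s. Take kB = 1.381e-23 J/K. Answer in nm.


Stokes-Einstein: R = kB*T / (6*pi*eta*D)
R = 1.381e-23 * 297 / (6 * pi * 0.00114 * 8.761e-11)
R = 2.17867e-09 m = 2.18 nm

2.18


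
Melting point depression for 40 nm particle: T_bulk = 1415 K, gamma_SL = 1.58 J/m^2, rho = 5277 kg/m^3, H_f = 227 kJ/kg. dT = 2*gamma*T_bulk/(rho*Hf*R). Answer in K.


Radius R = 40/2 = 20 nm = 2e-08 m
Convert H_f = 227 kJ/kg = 227000 J/kg
dT = 2 * gamma_SL * T_bulk / (rho * H_f * R)
dT = 2 * 1.58 * 1415 / (5277 * 227000 * 2e-08)
dT = 186.6 K

186.6


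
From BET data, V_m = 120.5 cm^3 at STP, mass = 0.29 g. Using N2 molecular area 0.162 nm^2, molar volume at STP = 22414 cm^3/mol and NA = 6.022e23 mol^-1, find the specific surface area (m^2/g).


Number of moles in monolayer = V_m / 22414 = 120.5 / 22414 = 0.0053761
Number of molecules = moles * NA = 0.0053761 * 6.022e23
SA = molecules * sigma / mass
SA = (120.5 / 22414) * 6.022e23 * 0.162e-18 / 0.29
SA = 1808.5 m^2/g

1808.5


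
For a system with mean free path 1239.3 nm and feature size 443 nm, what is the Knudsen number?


Knudsen number Kn = lambda / L
Kn = 1239.3 / 443
Kn = 2.7975

2.7975


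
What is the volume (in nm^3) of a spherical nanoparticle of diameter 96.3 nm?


Radius r = 96.3/2 = 48.15 nm
Volume V = (4/3) * pi * r^3
V = (4/3) * pi * (48.15)^3
V = 467603.21 nm^3

467603.21


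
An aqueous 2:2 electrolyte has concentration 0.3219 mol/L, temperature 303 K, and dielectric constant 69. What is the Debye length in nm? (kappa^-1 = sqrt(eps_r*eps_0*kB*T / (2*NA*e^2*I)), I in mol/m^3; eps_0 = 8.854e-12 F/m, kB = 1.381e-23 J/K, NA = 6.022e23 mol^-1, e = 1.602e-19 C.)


Ionic strength I = 0.3219 * 2^2 * 1000 = 1287.6 mol/m^3
kappa^-1 = sqrt(69 * 8.854e-12 * 1.381e-23 * 303 / (2 * 6.022e23 * (1.602e-19)^2 * 1287.6))
kappa^-1 = 0.253 nm

0.253


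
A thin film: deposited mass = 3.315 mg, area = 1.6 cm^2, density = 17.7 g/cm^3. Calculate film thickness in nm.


Convert: m = 3.315 mg = 3.3150e-06 kg, A = 1.6 cm^2 = 1.6000e-04 m^2, rho = 17.7 g/cm^3 = 17700 kg/m^3
t = m / (A * rho)
t = 3.3150e-06 / (1.6000e-04 * 17700)
t = 1.1706e-06 m = 1170.6 nm

1170.6


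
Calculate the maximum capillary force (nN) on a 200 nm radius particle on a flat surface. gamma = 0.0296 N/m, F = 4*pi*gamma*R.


Convert radius: R = 200 nm = 2e-07 m
F = 4 * pi * gamma * R
F = 4 * pi * 0.0296 * 2e-07
F = 7.43929e-08 N = 74.3929 nN

74.3929


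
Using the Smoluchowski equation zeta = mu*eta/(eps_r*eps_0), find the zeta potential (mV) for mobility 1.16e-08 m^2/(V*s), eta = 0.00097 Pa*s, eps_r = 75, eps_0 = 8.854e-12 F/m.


Smoluchowski equation: zeta = mu * eta / (eps_r * eps_0)
zeta = 1.16e-08 * 0.00097 / (75 * 8.854e-12)
zeta = 0.016945 V = 16.94 mV

16.94


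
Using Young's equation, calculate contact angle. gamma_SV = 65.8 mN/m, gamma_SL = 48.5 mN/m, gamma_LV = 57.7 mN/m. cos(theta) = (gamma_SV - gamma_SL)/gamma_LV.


cos(theta) = (gamma_SV - gamma_SL) / gamma_LV
cos(theta) = (65.8 - 48.5) / 57.7
cos(theta) = 0.299827
theta = arccos(0.299827) = 72.55 degrees

72.55
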